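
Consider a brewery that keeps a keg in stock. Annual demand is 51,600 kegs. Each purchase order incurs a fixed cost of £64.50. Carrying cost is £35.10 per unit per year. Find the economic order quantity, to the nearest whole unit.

Q* ≈ 435 kegs

EOQ = √(2DS / H) = √(2 × 51,600 × 64.5 / 35.1).
= √(6,656,400 / 35.1) = √189,641.0256 ≈ 435.478.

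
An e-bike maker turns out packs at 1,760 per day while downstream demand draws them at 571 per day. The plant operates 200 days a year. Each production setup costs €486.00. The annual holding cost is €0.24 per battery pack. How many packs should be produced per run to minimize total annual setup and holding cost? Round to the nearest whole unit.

Annual demand D = 571 × 200 = 114,200.
Production build-up factor (1 − d/p) = 1 − 571/1,760 = 0.6756.
Q* = √(2DS / (H(1 − d/p))) = √(2 × 114,200 × 486 / (0.24 × 0.6756)).
= √(111,002,400 / 0.1621) ≈ 26165.315.

Q* ≈ 26,165 packs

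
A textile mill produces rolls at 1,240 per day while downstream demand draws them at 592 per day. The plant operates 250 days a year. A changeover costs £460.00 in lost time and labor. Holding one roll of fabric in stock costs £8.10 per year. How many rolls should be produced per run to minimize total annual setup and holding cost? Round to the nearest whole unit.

Q* ≈ 5,672 rolls

Annual demand D = 592 × 250 = 148,000.
Production build-up factor (1 − d/p) = 1 − 592/1,240 = 0.5226.
Q* = √(2DS / (H(1 − d/p))) = √(2 × 148,000 × 460 / (8.1 × 0.5226)).
= √(136,160,000 / 4.2329) ≈ 5671.600.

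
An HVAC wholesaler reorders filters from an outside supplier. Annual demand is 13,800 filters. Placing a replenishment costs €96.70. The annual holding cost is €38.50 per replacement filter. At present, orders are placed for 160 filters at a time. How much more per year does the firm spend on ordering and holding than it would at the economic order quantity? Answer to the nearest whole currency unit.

EOQ = √(2DS/H) = √(2 × 13,800 × 96.7 / 38.5) ≈ 263.29.
Cost at Q* = (D/Q*)S + (Q*/2)H = √(2DSH) ≈ €10,136.74.
Cost at Q = 160: (13,800/160)×96.7 + (160/2)×38.5 = €8,340.38 + €3,080.00 = €11,420.38.
Excess = €11,420.38 − €10,136.74 = €1,283.64.

Extra cost ≈ €1,284 per year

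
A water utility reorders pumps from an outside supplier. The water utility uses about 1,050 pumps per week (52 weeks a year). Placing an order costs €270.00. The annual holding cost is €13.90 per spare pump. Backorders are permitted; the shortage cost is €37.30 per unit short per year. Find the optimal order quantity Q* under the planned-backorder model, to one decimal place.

Annual demand D = 1,050 × 52 = 54,600.
With planned backorders, Q* = √(2DS/H) · √((H+B)/B).
√(2DS/H) = √(2 × 54,600 × 270 / 13.9) = 1456.417.
√((H+B)/B) = √((13.9+37.3)/37.3) = 1.1716.
Q* ≈ 1706.343.

Q* ≈ 1,706.3 pumps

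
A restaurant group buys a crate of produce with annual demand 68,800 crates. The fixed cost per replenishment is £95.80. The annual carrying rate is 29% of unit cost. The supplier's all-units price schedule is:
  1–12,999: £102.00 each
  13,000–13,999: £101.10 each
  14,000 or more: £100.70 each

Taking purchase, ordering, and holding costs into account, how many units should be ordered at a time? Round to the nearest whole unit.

Q* ≈ 668 crates

Holding cost per unit per year at price C is H = 0.29·C.
Evaluate total cost at each tier's feasible EOQ or, if the EOQ is below the tier, at the tier's minimum quantity.
EOQ at £102.00 = 667.6 (feasible in tier 1): TC = 68,800×£102.00 + (68,800/667.6)×95.8 + (667.6/2)×0.29×£102.00 = £7,037,346.54.
EOQ at £101.10 = 670.5 < 13000, so use break Q=13000: TC = 68,800×£101.10 + (68,800/13000.0)×95.8 + (13000.0/2)×0.29×£101.10 = £7,146,760.50.
EOQ at £100.70 = 671.9 < 14000, so use break Q=14000: TC = 68,800×£100.70 + (68,800/14000.0)×95.8 + (14000.0/2)×0.29×£100.70 = £7,133,051.79.
Lowest total cost is £7,037,346.54 at Q = 667.6.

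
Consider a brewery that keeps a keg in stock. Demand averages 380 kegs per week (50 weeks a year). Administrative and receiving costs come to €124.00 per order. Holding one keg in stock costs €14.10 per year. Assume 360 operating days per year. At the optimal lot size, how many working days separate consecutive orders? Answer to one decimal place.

T ≈ 11.0 days

Annual demand D = 380 × 50 = 19,000.
The optimal lot size = √(2DS/H) = √(2 × 19,000 × 124 / 14.1) ≈ 578.09.
Cycle time = Q*/D × 360 = 578.09 / 19,000 × 360 ≈ 10.953 days.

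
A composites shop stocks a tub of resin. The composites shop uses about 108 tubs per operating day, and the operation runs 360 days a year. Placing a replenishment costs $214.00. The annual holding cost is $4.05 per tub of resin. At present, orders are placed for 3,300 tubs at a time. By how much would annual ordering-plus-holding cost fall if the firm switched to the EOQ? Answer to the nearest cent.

Extra cost ≈ $994.39 per year

Annual demand D = 108 × 360 = 38,880.
EOQ = √(2DS/H) = √(2 × 38,880 × 214 / 4.05) ≈ 2027.02.
Cost at Q* = (D/Q*)S + (Q*/2)H = √(2DSH) ≈ $8,209.42.
Cost at Q = 3,300: (38,880/3,300)×214 + (3,300/2)×4.05 = $2,521.31 + $6,682.50 = $9,203.81.
Excess = $9,203.81 − $8,209.42 = $994.39.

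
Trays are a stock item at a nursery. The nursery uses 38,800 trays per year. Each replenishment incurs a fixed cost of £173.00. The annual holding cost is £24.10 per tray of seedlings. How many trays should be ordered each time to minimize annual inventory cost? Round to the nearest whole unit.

EOQ = √(2DS / H) = √(2 × 38,800 × 173 / 24.1).
= √(13,424,800 / 24.1) = √557,045.6432 ≈ 746.355.

Q* ≈ 746 trays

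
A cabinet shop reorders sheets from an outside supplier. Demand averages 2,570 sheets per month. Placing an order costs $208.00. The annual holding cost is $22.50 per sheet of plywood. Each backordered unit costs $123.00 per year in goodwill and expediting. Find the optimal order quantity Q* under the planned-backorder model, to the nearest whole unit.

Annual demand D = 2,570 × 12 = 30,840.
With planned backorders, Q* = √(2DS/H) · √((H+B)/B).
√(2DS/H) = √(2 × 30,840 × 208 / 22.5) = 755.114.
√((H+B)/B) = √((22.5+123)/123) = 1.0876.
Q* ≈ 821.281.

Q* ≈ 821 sheets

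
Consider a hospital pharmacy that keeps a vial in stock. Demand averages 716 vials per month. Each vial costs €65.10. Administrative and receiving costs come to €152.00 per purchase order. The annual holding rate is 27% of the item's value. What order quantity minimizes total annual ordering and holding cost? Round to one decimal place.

Annual demand D = 716 × 12 = 8,592.
Holding cost H = 0.27 × €65.10 = €17.5770 per unit per year.
EOQ = √(2DS / H) = √(2 × 8,592 × 152 / 17.577).
= √(2,611,968 / 17.577) = √148,601.4678 ≈ 385.489.

Q* ≈ 385.5 vials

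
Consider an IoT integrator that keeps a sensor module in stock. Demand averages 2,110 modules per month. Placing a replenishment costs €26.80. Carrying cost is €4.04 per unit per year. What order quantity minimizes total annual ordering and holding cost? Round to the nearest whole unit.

Annual demand D = 2,110 × 12 = 25,320.
EOQ = √(2DS / H) = √(2 × 25,320 × 26.8 / 4.04).
= √(1,357,152 / 4.04) = √335,928.7129 ≈ 579.594.

Q* ≈ 580 modules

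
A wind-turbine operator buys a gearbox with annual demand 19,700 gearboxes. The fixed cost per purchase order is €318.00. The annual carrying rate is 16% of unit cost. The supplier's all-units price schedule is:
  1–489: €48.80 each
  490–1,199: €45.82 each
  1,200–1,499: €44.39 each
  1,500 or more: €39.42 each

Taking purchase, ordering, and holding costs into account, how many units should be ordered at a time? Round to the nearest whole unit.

Holding cost per unit per year at price C is H = 0.16·C.
For each price level, check whether its EOQ is feasible; otherwise the best quantity at that price is the breakpoint.
Tier 1 (€48.80): EOQ = 1266.8 exceeds tier's upper bound 489, so this tier is dominated.
Tier 2 (€45.82): EOQ = 1307.3 exceeds tier's upper bound 1199, so this tier is dominated.
EOQ at €44.39 = 1328.2 (feasible in tier 3): TC = 19,700×€44.39 + (19,700/1328.2)×318 + (1328.2/2)×0.16×€44.39 = €883,916.31.
EOQ at €39.42 = 1409.4 < 1500, so use break Q=1500: TC = 19,700×€39.42 + (19,700/1500.0)×318 + (1500.0/2)×0.16×€39.42 = €785,480.80.
Lowest total cost is €785,480.80 at Q = 1500.0.

Q* ≈ 1,500 gearboxes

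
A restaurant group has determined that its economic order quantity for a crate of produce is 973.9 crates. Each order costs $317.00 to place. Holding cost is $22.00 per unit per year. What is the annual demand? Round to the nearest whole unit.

D ≈ 32,913 crates per year

The basic EOQ model gives Q* = √(2DS/H); rearrange for the unknown.
From Q* = √(2DS/H): D = Q*²H / (2S) = 973.9² × 22 / (2 × 317) = 32912.597.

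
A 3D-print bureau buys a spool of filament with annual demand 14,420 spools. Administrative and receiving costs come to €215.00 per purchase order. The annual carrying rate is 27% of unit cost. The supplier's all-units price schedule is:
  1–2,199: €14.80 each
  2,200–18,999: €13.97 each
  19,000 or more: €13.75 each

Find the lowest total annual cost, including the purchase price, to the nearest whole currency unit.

TC* ≈ €207,006

Holding cost per unit per year at price C is H = 0.27·C.
For each price level, check whether its EOQ is feasible; otherwise the best quantity at that price is the breakpoint.
EOQ at €14.80 = 1245.7 (feasible in tier 1): TC = 14,420×€14.80 + (14,420/1245.7)×215 + (1245.7/2)×0.27×€14.80 = €218,393.71.
EOQ at €13.97 = 1282.1 < 2200, so use break Q=2200: TC = 14,420×€13.97 + (14,420/2200.0)×215 + (2200.0/2)×0.27×€13.97 = €207,005.72.
EOQ at €13.75 = 1292.4 < 19000, so use break Q=19000: TC = 14,420×€13.75 + (14,420/19000.0)×215 + (19000.0/2)×0.27×€13.75 = €233,706.92.
Lowest total cost among the candidates is at Q = 2200.0.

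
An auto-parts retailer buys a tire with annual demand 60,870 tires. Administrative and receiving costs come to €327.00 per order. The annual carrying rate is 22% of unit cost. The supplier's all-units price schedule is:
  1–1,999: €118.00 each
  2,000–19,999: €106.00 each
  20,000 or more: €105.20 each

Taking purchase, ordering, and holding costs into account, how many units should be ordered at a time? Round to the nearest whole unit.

Holding cost per unit per year at price C is H = 0.22·C.
For each price level, check whether its EOQ is feasible; otherwise the best quantity at that price is the breakpoint.
EOQ at €118.00 = 1238.3 (feasible in tier 1): TC = 60,870×€118.00 + (60,870/1238.3)×327 + (1238.3/2)×0.22×€118.00 = €7,214,807.18.
EOQ at €106.00 = 1306.6 < 2000, so use break Q=2000: TC = 60,870×€106.00 + (60,870/2000.0)×327 + (2000.0/2)×0.22×€106.00 = €6,485,492.25.
EOQ at €105.20 = 1311.5 < 20000, so use break Q=20000: TC = 60,870×€105.20 + (60,870/20000.0)×327 + (20000.0/2)×0.22×€105.20 = €6,635,959.22.
Lowest total cost is €6,485,492.25 at Q = 2000.0.

Q* ≈ 2,000 tires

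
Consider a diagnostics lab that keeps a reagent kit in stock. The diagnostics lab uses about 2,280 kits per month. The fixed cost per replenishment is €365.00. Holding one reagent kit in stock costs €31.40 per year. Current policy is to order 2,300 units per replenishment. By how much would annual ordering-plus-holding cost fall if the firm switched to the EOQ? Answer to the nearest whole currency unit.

Extra cost ≈ €15,409 per year

Annual demand D = 2,280 × 12 = 27,360.
EOQ = √(2DS/H) = √(2 × 27,360 × 365 / 31.4) ≈ 797.54.
Cost at Q* = (D/Q*)S + (Q*/2)H = √(2DSH) ≈ €25,042.88.
Cost at Q = 2,300: (27,360/2,300)×365 + (2,300/2)×31.4 = €4,341.91 + €36,110.00 = €40,451.91.
Excess = €40,451.91 − €25,042.88 = €15,409.03.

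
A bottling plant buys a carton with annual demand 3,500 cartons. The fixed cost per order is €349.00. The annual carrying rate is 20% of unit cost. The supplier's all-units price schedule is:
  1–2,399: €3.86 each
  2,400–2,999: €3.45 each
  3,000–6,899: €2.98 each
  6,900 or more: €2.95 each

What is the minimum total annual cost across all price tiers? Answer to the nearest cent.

Holding cost per unit per year at price C is H = 0.20·C.
Evaluate total cost at each tier's feasible EOQ or, if the EOQ is below the tier, at the tier's minimum quantity.
EOQ at €3.86 = 1778.9 (feasible in tier 1): TC = 3,500×€3.86 + (3,500/1778.9)×349 + (1778.9/2)×0.20×€3.86 = €14,883.32.
EOQ at €3.45 = 1881.6 < 2400, so use break Q=2400: TC = 3,500×€3.45 + (3,500/2400.0)×349 + (2400.0/2)×0.20×€3.45 = €13,411.96.
EOQ at €2.98 = 2024.6 < 3000, so use break Q=3000: TC = 3,500×€2.98 + (3,500/3000.0)×349 + (3000.0/2)×0.20×€2.98 = €11,731.17.
EOQ at €2.95 = 2034.9 < 6900, so use break Q=6900: TC = 3,500×€2.95 + (3,500/6900.0)×349 + (6900.0/2)×0.20×€2.95 = €12,537.53.
Lowest total cost among the candidates is at Q = 3000.0.

TC* ≈ €11,731.17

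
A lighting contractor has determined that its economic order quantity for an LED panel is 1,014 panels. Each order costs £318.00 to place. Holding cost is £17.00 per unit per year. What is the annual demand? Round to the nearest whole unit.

Invert the EOQ relation Q*² = 2DS/H.
From Q* = √(2DS/H): D = Q*²H / (2S) = 1,014² × 17 / (2 × 318) = 27483.226.

D ≈ 27,483 panels per year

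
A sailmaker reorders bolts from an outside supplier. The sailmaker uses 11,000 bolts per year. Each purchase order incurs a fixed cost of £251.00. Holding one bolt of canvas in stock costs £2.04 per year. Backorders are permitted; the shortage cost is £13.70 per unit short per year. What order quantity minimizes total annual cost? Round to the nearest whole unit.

Q* ≈ 1,763 bolts

With planned backorders, Q* = √(2DS/H) · √((H+B)/B).
√(2DS/H) = √(2 × 11,000 × 251 / 2.04) = 1645.255.
√((H+B)/B) = √((2.04+13.7)/13.7) = 1.0719.
Q* ≈ 1763.499.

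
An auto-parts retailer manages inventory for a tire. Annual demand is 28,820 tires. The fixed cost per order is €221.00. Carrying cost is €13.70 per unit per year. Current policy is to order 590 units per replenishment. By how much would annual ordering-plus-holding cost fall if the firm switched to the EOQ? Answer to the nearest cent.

EOQ = √(2DS/H) = √(2 × 28,820 × 221 / 13.7) ≈ 964.27.
Cost at Q* = (D/Q*)S + (Q*/2)H = √(2DSH) ≈ €13,210.47.
Cost at Q = 590: (28,820/590)×221 + (590/2)×13.7 = €10,795.29 + €4,041.50 = €14,836.79.
Excess = €14,836.79 − €13,210.47 = €1,626.31.

Extra cost ≈ €1,626.31 per year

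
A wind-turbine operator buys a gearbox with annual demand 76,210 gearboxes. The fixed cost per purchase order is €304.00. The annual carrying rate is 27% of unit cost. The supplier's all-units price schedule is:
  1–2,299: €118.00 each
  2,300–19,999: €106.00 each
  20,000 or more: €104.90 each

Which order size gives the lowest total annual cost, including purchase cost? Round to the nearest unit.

Q* ≈ 2,300 gearboxes

Holding cost per unit per year at price C is H = 0.27·C.
Candidates are each tier's EOQ (if it falls in that tier) and each price-break quantity.
EOQ at €118.00 = 1206.0 (feasible in tier 1): TC = 76,210×€118.00 + (76,210/1206.0)×304 + (1206.0/2)×0.27×€118.00 = €9,031,202.06.
EOQ at €106.00 = 1272.4 < 2300, so use break Q=2300: TC = 76,210×€106.00 + (76,210/2300.0)×304 + (2300.0/2)×0.27×€106.00 = €8,121,245.97.
EOQ at €104.90 = 1279.1 < 20000, so use break Q=20000: TC = 76,210×€104.90 + (76,210/20000.0)×304 + (20000.0/2)×0.27×€104.90 = €8,278,817.39.
Lowest total cost is €8,121,245.97 at Q = 2300.0.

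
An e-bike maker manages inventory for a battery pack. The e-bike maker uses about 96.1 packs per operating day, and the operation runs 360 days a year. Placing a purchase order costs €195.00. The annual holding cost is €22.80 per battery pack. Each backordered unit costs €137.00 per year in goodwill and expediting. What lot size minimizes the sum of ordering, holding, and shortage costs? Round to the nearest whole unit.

Q* ≈ 831 packs

Annual demand D = 96.1 × 360 = 34,596.
With planned backorders, Q* = √(2DS/H) · √((H+B)/B).
√(2DS/H) = √(2 × 34,596 × 195 / 22.8) = 769.268.
√((H+B)/B) = √((22.8+137)/137) = 1.0800.
Q* ≈ 830.818.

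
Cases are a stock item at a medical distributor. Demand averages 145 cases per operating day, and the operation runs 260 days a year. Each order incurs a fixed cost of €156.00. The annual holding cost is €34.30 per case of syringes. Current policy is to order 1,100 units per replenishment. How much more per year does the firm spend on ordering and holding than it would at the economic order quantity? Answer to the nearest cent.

Extra cost ≈ €4,125.47 per year

Annual demand D = 145 × 260 = 37,700.
EOQ = √(2DS/H) = √(2 × 37,700 × 156 / 34.3) ≈ 585.60.
Cost at Q* = (D/Q*)S + (Q*/2)H = √(2DSH) ≈ €20,086.07.
Cost at Q = 1,100: (37,700/1,100)×156 + (1,100/2)×34.3 = €5,346.55 + €18,865.00 = €24,211.55.
Excess = €24,211.55 − €20,086.07 = €4,125.47.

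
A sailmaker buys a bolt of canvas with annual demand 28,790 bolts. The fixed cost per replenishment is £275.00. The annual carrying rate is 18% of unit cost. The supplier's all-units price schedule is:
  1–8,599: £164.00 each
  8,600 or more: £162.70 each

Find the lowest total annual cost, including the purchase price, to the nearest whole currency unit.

Holding cost per unit per year at price C is H = 0.18·C.
Candidates are each tier's EOQ (if it falls in that tier) and each price-break quantity.
EOQ at £164.00 = 732.4 (feasible in tier 1): TC = 28,790×£164.00 + (28,790/732.4)×275 + (732.4/2)×0.18×£164.00 = £4,743,180.23.
EOQ at £162.70 = 735.3 < 8600, so use break Q=8600: TC = 28,790×£162.70 + (28,790/8600.0)×275 + (8600.0/2)×0.18×£162.70 = £4,810,983.41.
Lowest total cost among the candidates is at Q = 732.4.

TC* ≈ £4,743,180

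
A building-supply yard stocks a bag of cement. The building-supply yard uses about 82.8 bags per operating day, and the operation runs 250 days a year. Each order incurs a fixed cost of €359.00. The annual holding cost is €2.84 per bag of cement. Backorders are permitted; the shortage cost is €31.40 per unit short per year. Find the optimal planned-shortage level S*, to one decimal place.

S* ≈ 198.1 bags

Annual demand D = 82.8 × 250 = 20,700.
With planned backorders, Q* = √(2DS/H) · √((H+B)/B).
√(2DS/H) = √(2 × 20,700 × 359 / 2.84) = 2287.643.
√((H+B)/B) = √((2.84+31.4)/31.4) = 1.0442.
Q* ≈ 2388.858.
S* = Q* · H/(H+B) = 2388.858 × 2.84/34.24 ≈ 198.141.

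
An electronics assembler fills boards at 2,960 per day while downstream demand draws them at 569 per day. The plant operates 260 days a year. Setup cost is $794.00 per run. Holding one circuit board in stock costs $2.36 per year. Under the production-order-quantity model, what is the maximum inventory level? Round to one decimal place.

Annual demand D = 569 × 260 = 147,940.
Production build-up factor (1 − d/p) = 1 − 569/2,960 = 0.8078.
Q* = √(2DS / (H(1 − d/p))) = √(2 × 147,940 × 794 / (2.36 × 0.8078)).
= √(234,928,720 / 1.9063) ≈ 11101.154.
Maximum inventory = Q*(1 − d/p) = 11101.154 × 0.8078 ≈ 8967.182.

I_max ≈ 8,967.2 boards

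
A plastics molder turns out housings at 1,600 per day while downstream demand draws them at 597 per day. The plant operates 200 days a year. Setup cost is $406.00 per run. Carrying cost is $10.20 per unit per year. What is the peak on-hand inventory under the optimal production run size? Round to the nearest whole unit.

Annual demand D = 597 × 200 = 119,400.
Production build-up factor (1 − d/p) = 1 − 597/1,600 = 0.6269.
Q* = √(2DS / (H(1 − d/p))) = √(2 × 119,400 × 406 / (10.2 × 0.6269)).
= √(96,952,800 / 6.3941) ≈ 3893.943.
Maximum inventory = Q*(1 − d/p) = 3893.943 × 0.6269 ≈ 2441.016.

I_max ≈ 2,441 housings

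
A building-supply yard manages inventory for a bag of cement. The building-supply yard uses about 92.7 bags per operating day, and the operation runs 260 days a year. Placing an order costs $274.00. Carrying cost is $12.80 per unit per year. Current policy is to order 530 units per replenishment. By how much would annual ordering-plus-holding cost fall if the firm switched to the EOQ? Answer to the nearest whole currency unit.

Extra cost ≈ $2,850 per year

Annual demand D = 92.7 × 260 = 24,102.
EOQ = √(2DS/H) = √(2 × 24,102 × 274 / 12.8) ≈ 1015.81.
Cost at Q* = (D/Q*)S + (Q*/2)H = √(2DSH) ≈ $13,002.35.
Cost at Q = 530: (24,102/530)×274 + (530/2)×12.8 = $12,460.28 + $3,392.00 = $15,852.28.
Excess = $15,852.28 − $13,002.35 = $2,849.93.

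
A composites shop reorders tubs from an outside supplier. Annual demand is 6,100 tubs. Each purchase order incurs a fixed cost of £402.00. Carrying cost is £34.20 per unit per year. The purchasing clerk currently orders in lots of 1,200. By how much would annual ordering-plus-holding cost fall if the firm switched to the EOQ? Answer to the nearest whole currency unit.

Extra cost ≈ £9,612 per year

EOQ = √(2DS/H) = √(2 × 6,100 × 402 / 34.2) ≈ 378.69.
Cost at Q* = (D/Q*)S + (Q*/2)H = √(2DSH) ≈ £12,951.08.
Cost at Q = 1,200: (6,100/1,200)×402 + (1,200/2)×34.2 = £2,043.50 + £20,520.00 = £22,563.50.
Excess = £22,563.50 − £12,951.08 = £9,612.42.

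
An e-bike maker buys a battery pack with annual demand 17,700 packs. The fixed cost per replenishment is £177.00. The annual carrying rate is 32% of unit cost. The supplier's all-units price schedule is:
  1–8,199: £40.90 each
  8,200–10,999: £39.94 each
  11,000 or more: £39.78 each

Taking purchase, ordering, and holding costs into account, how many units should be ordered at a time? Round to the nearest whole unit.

Q* ≈ 692 packs

Holding cost per unit per year at price C is H = 0.32·C.
Candidates are each tier's EOQ (if it falls in that tier) and each price-break quantity.
EOQ at £40.90 = 691.9 (feasible in tier 1): TC = 17,700×£40.90 + (17,700/691.9)×177 + (691.9/2)×0.32×£40.90 = £732,985.76.
EOQ at £39.94 = 700.2 < 8200, so use break Q=8200: TC = 17,700×£39.94 + (17,700/8200.0)×177 + (8200.0/2)×0.32×£39.94 = £759,721.34.
EOQ at £39.78 = 701.6 < 11000, so use break Q=11000: TC = 17,700×£39.78 + (17,700/11000.0)×177 + (11000.0/2)×0.32×£39.78 = £774,403.61.
Lowest total cost is £732,985.76 at Q = 691.9.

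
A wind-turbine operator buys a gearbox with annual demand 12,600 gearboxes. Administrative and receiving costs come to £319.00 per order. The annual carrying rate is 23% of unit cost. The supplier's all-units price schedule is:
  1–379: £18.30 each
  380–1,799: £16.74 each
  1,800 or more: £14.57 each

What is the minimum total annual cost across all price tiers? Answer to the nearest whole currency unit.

Holding cost per unit per year at price C is H = 0.23·C.
Candidates are each tier's EOQ (if it falls in that tier) and each price-break quantity.
Tier 1 (£18.30): EOQ = 1382.0 exceeds tier's upper bound 379, so this tier is dominated.
EOQ at £16.74 = 1445.0 (feasible in tier 2): TC = 12,600×£16.74 + (12,600/1445.0)×319 + (1445.0/2)×0.23×£16.74 = £216,487.36.
EOQ at £14.57 = 1548.8 < 1800, so use break Q=1800: TC = 12,600×£14.57 + (12,600/1800.0)×319 + (1800.0/2)×0.23×£14.57 = £188,830.99.
Lowest total cost among the candidates is at Q = 1800.0.

TC* ≈ £188,831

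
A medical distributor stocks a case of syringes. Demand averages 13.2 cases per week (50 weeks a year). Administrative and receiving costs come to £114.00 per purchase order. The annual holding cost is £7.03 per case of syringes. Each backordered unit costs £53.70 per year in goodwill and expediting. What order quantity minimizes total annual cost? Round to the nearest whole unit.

Annual demand D = 13.2 × 50 = 660.
With planned backorders, Q* = √(2DS/H) · √((H+B)/B).
√(2DS/H) = √(2 × 660 × 114 / 7.03) = 146.306.
√((H+B)/B) = √((7.03+53.7)/53.7) = 1.0634.
Q* ≈ 155.588.

Q* ≈ 156 cases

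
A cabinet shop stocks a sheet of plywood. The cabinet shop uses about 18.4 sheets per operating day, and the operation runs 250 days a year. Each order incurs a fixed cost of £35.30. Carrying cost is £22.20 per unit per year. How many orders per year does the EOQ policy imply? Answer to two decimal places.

Annual demand D = 18.4 × 250 = 4,600.
Q* = √(2DS/H) = √(2 × 4,600 × 35.3 / 22.2) ≈ 120.95.
Orders per year = D / Q* = 4,600 / 120.95 ≈ 38.032.

N ≈ 38.03 orders per year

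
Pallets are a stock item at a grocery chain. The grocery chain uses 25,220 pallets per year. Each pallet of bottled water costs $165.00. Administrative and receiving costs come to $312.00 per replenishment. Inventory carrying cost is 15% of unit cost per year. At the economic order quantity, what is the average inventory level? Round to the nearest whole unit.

Average inventory ≈ 399 pallets

Holding cost H = 0.15 × $165.00 = $24.7500 per unit per year.
The optimal lot size = √(2DS/H) = √(2 × 25,220 × 312 / 24.75) ≈ 797.40.
Average inventory = Q*/2 ≈ 797.40 / 2 = 398.701.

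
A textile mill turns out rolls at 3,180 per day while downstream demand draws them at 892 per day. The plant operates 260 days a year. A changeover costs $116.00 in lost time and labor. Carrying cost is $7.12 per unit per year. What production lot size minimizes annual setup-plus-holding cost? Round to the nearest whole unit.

Q* ≈ 3,241 rolls

Annual demand D = 892 × 260 = 231,920.
Production build-up factor (1 − d/p) = 1 − 892/3,180 = 0.7195.
Q* = √(2DS / (H(1 − d/p))) = √(2 × 231,920 × 116 / (7.12 × 0.7195)).
= √(53,805,440 / 5.1228) ≈ 3240.848.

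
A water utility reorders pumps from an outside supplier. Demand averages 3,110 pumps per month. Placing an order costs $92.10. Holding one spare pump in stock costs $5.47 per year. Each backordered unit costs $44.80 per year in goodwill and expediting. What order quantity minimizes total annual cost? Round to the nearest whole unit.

Q* ≈ 1,188 pumps

Annual demand D = 3,110 × 12 = 37,320.
With planned backorders, Q* = √(2DS/H) · √((H+B)/B).
√(2DS/H) = √(2 × 37,320 × 92.1 / 5.47) = 1121.042.
√((H+B)/B) = √((5.47+44.8)/44.8) = 1.0593.
Q* ≈ 1187.510.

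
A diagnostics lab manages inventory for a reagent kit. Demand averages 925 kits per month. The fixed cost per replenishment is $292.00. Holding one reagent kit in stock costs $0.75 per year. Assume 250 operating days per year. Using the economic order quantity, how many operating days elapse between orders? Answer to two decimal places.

Annual demand D = 925 × 12 = 11,100.
Q* = √(2DS/H) = √(2 × 11,100 × 292 / 0.75) ≈ 2939.93.
Cycle time = Q*/D × 250 = 2939.93 / 11,100 × 250 ≈ 66.215 days.

T ≈ 66.21 days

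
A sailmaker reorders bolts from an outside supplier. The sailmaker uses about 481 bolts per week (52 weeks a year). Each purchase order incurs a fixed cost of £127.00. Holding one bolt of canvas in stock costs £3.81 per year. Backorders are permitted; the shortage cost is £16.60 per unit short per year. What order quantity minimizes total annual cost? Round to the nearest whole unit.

Q* ≈ 1,432 bolts

Annual demand D = 481 × 52 = 25,012.
With planned backorders, Q* = √(2DS/H) · √((H+B)/B).
√(2DS/H) = √(2 × 25,012 × 127 / 3.81) = 1291.304.
√((H+B)/B) = √((3.81+16.6)/16.6) = 1.1088.
Q* ≈ 1431.845.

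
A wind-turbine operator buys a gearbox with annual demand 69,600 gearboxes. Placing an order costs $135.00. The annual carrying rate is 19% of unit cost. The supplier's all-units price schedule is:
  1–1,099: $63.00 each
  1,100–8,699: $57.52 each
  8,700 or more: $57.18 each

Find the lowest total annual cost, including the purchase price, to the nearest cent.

TC* ≈ $4,017,722.88

Holding cost per unit per year at price C is H = 0.19·C.
For each price level, check whether its EOQ is feasible; otherwise the best quantity at that price is the breakpoint.
Tier 1 ($63.00): EOQ = 1253.0 exceeds tier's upper bound 1099, so this tier is dominated.
EOQ at $57.52 = 1311.3 (feasible in tier 2): TC = 69,600×$57.52 + (69,600/1311.3)×135 + (1311.3/2)×0.19×$57.52 = $4,017,722.88.
EOQ at $57.18 = 1315.2 < 8700, so use break Q=8700: TC = 69,600×$57.18 + (69,600/8700.0)×135 + (8700.0/2)×0.19×$57.18 = $4,028,067.27.
Lowest total cost among the candidates is at Q = 1311.3.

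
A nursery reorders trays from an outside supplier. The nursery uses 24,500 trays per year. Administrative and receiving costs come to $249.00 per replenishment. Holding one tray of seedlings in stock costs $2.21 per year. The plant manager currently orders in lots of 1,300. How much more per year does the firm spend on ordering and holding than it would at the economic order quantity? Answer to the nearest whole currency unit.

EOQ = √(2DS/H) = √(2 × 24,500 × 249 / 2.21) ≈ 2349.64.
Cost at Q* = (D/Q*)S + (Q*/2)H = √(2DSH) ≈ $5,192.71.
Cost at Q = 1,300: (24,500/1,300)×249 + (1,300/2)×2.21 = $4,692.69 + $1,436.50 = $6,129.19.
Excess = $6,129.19 − $5,192.71 = $936.48.

Extra cost ≈ $936 per year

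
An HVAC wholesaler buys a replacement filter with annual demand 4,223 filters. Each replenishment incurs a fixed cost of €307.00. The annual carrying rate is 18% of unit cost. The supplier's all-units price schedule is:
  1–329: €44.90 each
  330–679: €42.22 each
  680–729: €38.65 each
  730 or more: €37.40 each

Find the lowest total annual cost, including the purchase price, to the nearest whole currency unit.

Holding cost per unit per year at price C is H = 0.18·C.
Evaluate total cost at each tier's feasible EOQ or, if the EOQ is below the tier, at the tier's minimum quantity.
Tier 1 (€44.90): EOQ = 566.4 exceeds tier's upper bound 329, so this tier is dominated.
EOQ at €42.22 = 584.1 (feasible in tier 2): TC = 4,223×€42.22 + (4,223/584.1)×307 + (584.1/2)×0.18×€42.22 = €182,734.11.
EOQ at €38.65 = 610.5 < 680, so use break Q=680: TC = 4,223×€38.65 + (4,223/680.0)×307 + (680.0/2)×0.18×€38.65 = €167,490.89.
EOQ at €37.40 = 620.6 < 730, so use break Q=730: TC = 4,223×€37.40 + (4,223/730.0)×307 + (730.0/2)×0.18×€37.40 = €162,173.35.
Lowest total cost among the candidates is at Q = 730.0.

TC* ≈ €162,173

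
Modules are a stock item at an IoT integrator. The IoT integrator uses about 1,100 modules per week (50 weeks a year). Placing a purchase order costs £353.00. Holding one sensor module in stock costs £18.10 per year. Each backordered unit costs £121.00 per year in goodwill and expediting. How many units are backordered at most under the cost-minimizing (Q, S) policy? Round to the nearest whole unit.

S* ≈ 204 modules

Annual demand D = 1,100 × 50 = 55,000.
With planned backorders, Q* = √(2DS/H) · √((H+B)/B).
√(2DS/H) = √(2 × 55,000 × 353 / 18.1) = 1464.686.
√((H+B)/B) = √((18.1+121)/121) = 1.0722.
Q* ≈ 1570.418.
S* = Q* · H/(H+B) = 1570.418 × 18.1/139.1 ≈ 204.346.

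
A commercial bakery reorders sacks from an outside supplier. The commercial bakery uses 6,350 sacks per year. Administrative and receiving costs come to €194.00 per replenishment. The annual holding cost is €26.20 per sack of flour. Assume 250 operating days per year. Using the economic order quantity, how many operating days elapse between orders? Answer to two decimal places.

T ≈ 12.07 days

The optimal lot size = √(2DS/H) = √(2 × 6,350 × 194 / 26.2) ≈ 306.66.
Cycle time = Q*/D × 250 = 306.66 / 6,350 × 250 ≈ 12.073 days.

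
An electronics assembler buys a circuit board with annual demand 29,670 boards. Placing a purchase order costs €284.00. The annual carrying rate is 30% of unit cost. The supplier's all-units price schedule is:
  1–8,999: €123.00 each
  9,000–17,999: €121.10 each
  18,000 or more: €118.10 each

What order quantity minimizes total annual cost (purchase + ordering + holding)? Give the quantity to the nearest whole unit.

Q* ≈ 676 boards

Holding cost per unit per year at price C is H = 0.30·C.
Candidates are each tier's EOQ (if it falls in that tier) and each price-break quantity.
EOQ at €123.00 = 675.8 (feasible in tier 1): TC = 29,670×€123.00 + (29,670/675.8)×284 + (675.8/2)×0.30×€123.00 = €3,674,347.11.
EOQ at €121.10 = 681.1 < 9000, so use break Q=9000: TC = 29,670×€121.10 + (29,670/9000.0)×284 + (9000.0/2)×0.30×€121.10 = €3,757,458.25.
EOQ at €118.10 = 689.7 < 18000, so use break Q=18000: TC = 29,670×€118.10 + (29,670/18000.0)×284 + (18000.0/2)×0.30×€118.10 = €3,823,365.13.
Lowest total cost is €3,674,347.11 at Q = 675.8.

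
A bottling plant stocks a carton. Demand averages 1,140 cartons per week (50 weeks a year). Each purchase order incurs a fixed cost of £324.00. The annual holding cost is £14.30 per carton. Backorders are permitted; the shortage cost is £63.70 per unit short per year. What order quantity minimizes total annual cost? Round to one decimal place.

Q* ≈ 1,778.4 cartons

Annual demand D = 1,140 × 50 = 57,000.
With planned backorders, Q* = √(2DS/H) · √((H+B)/B).
√(2DS/H) = √(2 × 57,000 × 324 / 14.3) = 1607.152.
√((H+B)/B) = √((14.3+63.7)/63.7) = 1.1066.
Q* ≈ 1778.421.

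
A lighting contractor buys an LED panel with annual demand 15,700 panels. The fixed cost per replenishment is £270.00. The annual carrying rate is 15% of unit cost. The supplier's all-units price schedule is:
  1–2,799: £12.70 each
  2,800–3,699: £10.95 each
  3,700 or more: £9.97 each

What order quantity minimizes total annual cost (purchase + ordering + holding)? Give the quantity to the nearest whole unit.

Holding cost per unit per year at price C is H = 0.15·C.
For each price level, check whether its EOQ is feasible; otherwise the best quantity at that price is the breakpoint.
EOQ at £12.70 = 2109.6 (feasible in tier 1): TC = 15,700×£12.70 + (15,700/2109.6)×270 + (2109.6/2)×0.15×£12.70 = £203,408.78.
EOQ at £10.95 = 2271.9 < 2800, so use break Q=2800: TC = 15,700×£10.95 + (15,700/2800.0)×270 + (2800.0/2)×0.15×£10.95 = £175,728.43.
EOQ at £9.97 = 2381.0 < 3700, so use break Q=3700: TC = 15,700×£9.97 + (15,700/3700.0)×270 + (3700.0/2)×0.15×£9.97 = £160,441.35.
Lowest total cost is £160,441.35 at Q = 3700.0.

Q* ≈ 3,700 panels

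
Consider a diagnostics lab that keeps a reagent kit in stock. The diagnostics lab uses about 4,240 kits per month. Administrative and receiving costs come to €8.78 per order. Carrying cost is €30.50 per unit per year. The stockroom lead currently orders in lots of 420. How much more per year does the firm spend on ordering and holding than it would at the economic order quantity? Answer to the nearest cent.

Extra cost ≈ €2,248.45 per year

Annual demand D = 4,240 × 12 = 50,880.
EOQ = √(2DS/H) = √(2 × 50,880 × 8.78 / 30.5) ≈ 171.15.
Cost at Q* = (D/Q*)S + (Q*/2)H = √(2DSH) ≈ €5,220.18.
Cost at Q = 420: (50,880/420)×8.78 + (420/2)×30.5 = €1,063.63 + €6,405.00 = €7,468.63.
Excess = €7,468.63 − €5,220.18 = €2,248.45.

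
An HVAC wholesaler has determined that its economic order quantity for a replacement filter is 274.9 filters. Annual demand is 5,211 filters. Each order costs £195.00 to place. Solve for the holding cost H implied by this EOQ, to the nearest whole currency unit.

H ≈ £27

The basic EOQ model gives Q* = √(2DS/H); rearrange for the unknown.
From Q* = √(2DS/H): H = 2DS / Q*² = 2 × 5,211 × 195 / 274.9² = 26.8928.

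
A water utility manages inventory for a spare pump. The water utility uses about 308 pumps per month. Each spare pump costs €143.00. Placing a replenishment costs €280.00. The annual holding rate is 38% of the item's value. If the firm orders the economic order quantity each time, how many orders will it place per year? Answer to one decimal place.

Annual demand D = 308 × 12 = 3,696.
Holding cost H = 0.38 × €143.00 = €54.3400 per unit per year.
The optimal lot size = √(2DS/H) = √(2 × 3,696 × 280 / 54.34) ≈ 195.16.
Orders per year = D / Q* = 3,696 / 195.16 ≈ 18.938.

N ≈ 18.9 orders per year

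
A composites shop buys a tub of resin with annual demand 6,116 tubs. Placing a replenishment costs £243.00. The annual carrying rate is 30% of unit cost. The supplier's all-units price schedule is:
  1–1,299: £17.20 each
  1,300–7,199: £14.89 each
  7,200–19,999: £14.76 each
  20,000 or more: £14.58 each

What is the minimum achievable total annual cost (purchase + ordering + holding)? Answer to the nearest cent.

Holding cost per unit per year at price C is H = 0.30·C.
For each price level, check whether its EOQ is feasible; otherwise the best quantity at that price is the breakpoint.
EOQ at £17.20 = 759.0 (feasible in tier 1): TC = 6,116×£17.20 + (6,116/759.0)×243 + (759.0/2)×0.30×£17.20 = £109,111.51.
EOQ at £14.89 = 815.7 < 1300, so use break Q=1300: TC = 6,116×£14.89 + (6,116/1300.0)×243 + (1300.0/2)×0.30×£14.89 = £95,114.01.
EOQ at £14.76 = 819.3 < 7200, so use break Q=7200: TC = 6,116×£14.76 + (6,116/7200.0)×243 + (7200.0/2)×0.30×£14.76 = £106,419.38.
EOQ at £14.58 = 824.4 < 20000, so use break Q=20000: TC = 6,116×£14.58 + (6,116/20000.0)×243 + (20000.0/2)×0.30×£14.58 = £132,985.59.
Lowest total cost among the candidates is at Q = 1300.0.

TC* ≈ £95,114.01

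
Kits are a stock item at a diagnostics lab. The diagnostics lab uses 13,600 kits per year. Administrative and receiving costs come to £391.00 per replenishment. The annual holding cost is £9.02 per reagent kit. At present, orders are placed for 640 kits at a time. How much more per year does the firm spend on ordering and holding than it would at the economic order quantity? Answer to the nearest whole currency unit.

Extra cost ≈ £1,401 per year

EOQ = √(2DS/H) = √(2 × 13,600 × 391 / 9.02) ≈ 1085.85.
Cost at Q* = (D/Q*)S + (Q*/2)H = √(2DSH) ≈ £9,794.36.
Cost at Q = 640: (13,600/640)×391 + (640/2)×9.02 = £8,308.75 + £2,886.40 = £11,195.15.
Excess = £11,195.15 − £9,794.36 = £1,400.79.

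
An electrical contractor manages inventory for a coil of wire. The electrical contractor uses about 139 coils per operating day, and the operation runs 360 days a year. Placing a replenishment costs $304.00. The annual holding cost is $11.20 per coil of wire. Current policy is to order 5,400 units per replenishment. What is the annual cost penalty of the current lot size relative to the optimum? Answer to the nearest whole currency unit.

Annual demand D = 139 × 360 = 50,040.
EOQ = √(2DS/H) = √(2 × 50,040 × 304 / 11.2) ≈ 1648.17.
Cost at Q* = (D/Q*)S + (Q*/2)H = √(2DSH) ≈ $18,459.48.
Cost at Q = 5,400: (50,040/5,400)×304 + (5,400/2)×11.2 = $2,817.07 + $30,240.00 = $33,057.07.
Excess = $33,057.07 − $18,459.48 = $14,597.59.

Extra cost ≈ $14,598 per year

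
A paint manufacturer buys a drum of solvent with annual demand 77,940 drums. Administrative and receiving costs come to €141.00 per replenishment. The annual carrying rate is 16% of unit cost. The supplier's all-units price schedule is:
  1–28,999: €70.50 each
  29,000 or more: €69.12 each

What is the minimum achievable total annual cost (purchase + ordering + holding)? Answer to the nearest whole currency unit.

TC* ≈ €5,510,516

Holding cost per unit per year at price C is H = 0.16·C.
Evaluate total cost at each tier's feasible EOQ or, if the EOQ is below the tier, at the tier's minimum quantity.
EOQ at €70.50 = 1395.9 (feasible in tier 1): TC = 77,940×€70.50 + (77,940/1395.9)×141 + (1395.9/2)×0.16×€70.50 = €5,510,515.60.
EOQ at €69.12 = 1409.8 < 29000, so use break Q=29000: TC = 77,940×€69.12 + (77,940/29000.0)×141 + (29000.0/2)×0.16×€69.12 = €5,547,950.15.
Lowest total cost among the candidates is at Q = 1395.9.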